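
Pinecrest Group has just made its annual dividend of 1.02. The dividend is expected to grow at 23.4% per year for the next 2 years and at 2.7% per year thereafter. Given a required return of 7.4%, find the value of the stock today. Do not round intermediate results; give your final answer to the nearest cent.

D_1 = 1.25868
D_2 = 1.55321
Terminal value at year 2: TV = D_2×(1+g_2)/(r−g_2) = 1.59515/0.047 = 33.93932
P_0 = D_1/(1+r)^1 + D_2/(1+r)^2 + TV/(1+r)^2
    = 1.17196 + 1.34655 + 29.42351 = 31.94202

31.94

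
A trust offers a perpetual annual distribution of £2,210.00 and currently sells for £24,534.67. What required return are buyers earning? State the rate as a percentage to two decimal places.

9.01%

P = C/r ⇒ r = C/P = £2,210.00/£24,534.67 = 0.090077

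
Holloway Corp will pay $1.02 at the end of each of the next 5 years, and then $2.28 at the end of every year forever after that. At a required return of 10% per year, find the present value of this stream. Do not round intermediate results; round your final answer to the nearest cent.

PV of 5-year annuity: $1.02 × [1 − (1+0.1)^−5] / 0.1 = 3.86660
Perpetuity value at year 5: $2.28 / 0.1 = 22.80000
PV of perpetuity: 22.80000 / (1+0.1)^5 = 14.15701
Total PV = 3.86660 + 14.15701 = 18.02361

$18.02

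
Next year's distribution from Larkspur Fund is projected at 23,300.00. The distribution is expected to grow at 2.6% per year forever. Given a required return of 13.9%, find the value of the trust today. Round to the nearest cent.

Growing perpetuity: P = D₁ / (r − g) = 23,300.0000 / (0.139 − 0.026) = 206,194.69

206194.69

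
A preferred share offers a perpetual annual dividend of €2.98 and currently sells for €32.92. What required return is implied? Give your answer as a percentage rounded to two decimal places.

9.05%

P = C/r ⇒ r = C/P = €2.98/€32.92 = 0.090522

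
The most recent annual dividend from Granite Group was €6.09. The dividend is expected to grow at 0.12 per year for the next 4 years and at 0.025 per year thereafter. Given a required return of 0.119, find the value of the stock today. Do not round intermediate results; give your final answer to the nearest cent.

€91.06

D_1 = 6.82080
D_2 = 7.63930
D_3 = 8.55601
D_4 = 9.58273
Terminal value at year 4: TV = D_4×(1+g_2)/(r−g_2) = 9.82230/0.094 = 104.49257
P_0 = D_1/(1+r)^1 + D_2/(1+r)^2 + D_3/(1+r)^3 + D_4/(1+r)^4 + TV/(1+r)^4
    = 6.09544 + 6.10089 + 6.10634 + 6.11180 + 66.64461 = 91.05909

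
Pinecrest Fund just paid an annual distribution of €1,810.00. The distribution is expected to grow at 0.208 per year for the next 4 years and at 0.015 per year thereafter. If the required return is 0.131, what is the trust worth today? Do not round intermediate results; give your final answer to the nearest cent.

€29170.29

D_1 = 2186.48000
D_2 = 2641.26784
D_3 = 3190.65155
D_4 = 3854.30707
Terminal value at year 4: TV = D_4×(1+g_2)/(r−g_2) = 3912.12168/0.116 = 33725.18689
P_0 = D_1/(1+r)^1 + D_2/(1+r)^2 + D_3/(1+r)^3 + D_4/(1+r)^4 + TV/(1+r)^4
    = 1933.22723 + 2064.84394 + 2205.42129 + 2355.56934 + 20611.23170 = 29170.29350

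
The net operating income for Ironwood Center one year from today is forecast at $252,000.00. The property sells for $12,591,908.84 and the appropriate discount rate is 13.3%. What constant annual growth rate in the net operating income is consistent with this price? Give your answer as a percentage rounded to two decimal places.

P = D₁/(r−g) ⇒ g = r − D₁/P = 0.133 − $252,000.00/$12,591,908.84 = 0.112987

11.30%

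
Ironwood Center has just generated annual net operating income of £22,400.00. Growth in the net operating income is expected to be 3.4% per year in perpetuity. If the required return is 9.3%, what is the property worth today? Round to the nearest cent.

D₁ = D₀ × (1 + g) = £22,400.00 × 1.034 = £23,161.6000
Growing perpetuity: P = D₁ / (r − g) = £23,161.6000 / (0.093 − 0.034) = £392,569.49

£392569.49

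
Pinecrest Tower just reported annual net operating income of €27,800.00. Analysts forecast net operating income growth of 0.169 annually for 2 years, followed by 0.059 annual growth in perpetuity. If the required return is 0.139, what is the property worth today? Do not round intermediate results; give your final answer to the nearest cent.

€445459.30

D_1 = 32498.20000
D_2 = 37990.39580
Terminal value at year 2: TV = D_2×(1+g_2)/(r−g_2) = 40231.82915/0.08 = 502897.86440
P_0 = D_1/(1+r)^1 + D_2/(1+r)^2 + TV/(1+r)^2
    = 28532.22125 + 29283.72839 + 387643.35458 = 445459.30421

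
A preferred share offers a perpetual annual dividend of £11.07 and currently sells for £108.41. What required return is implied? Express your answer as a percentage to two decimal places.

P = C/r ⇒ r = C/P = £11.07/£108.41 = 0.102112

10.21%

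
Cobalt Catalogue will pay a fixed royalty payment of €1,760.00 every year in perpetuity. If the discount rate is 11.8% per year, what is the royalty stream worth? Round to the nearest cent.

Level perpetuity: PV = C / r = €1,760.00 / 0.118 = €14,915.25

€14915.25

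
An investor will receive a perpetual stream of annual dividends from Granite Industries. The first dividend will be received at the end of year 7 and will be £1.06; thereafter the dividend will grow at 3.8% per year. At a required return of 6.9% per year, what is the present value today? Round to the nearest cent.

£22.91

Value at end of year 6: C₁ / (r − g) = £1.06 / (0.069 − 0.038) = £34.1935
Discount to today: PV = £34.1935 / (1 + 0.069)^6 = £34.1935 / 1.492335 = £22.91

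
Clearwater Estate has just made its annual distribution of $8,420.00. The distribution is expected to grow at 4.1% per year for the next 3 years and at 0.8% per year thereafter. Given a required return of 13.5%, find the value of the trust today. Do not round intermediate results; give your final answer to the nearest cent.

$72864.64

D_1 = 8765.22000
D_2 = 9124.59402
D_3 = 9498.70237
Terminal value at year 3: TV = D_3×(1+g_2)/(r−g_2) = 9574.69199/0.127 = 75391.27554
P_0 = D_1/(1+r)^1 + D_2/(1+r)^2 + D_3/(1+r)^3 + TV/(1+r)^3
    = 7722.66079 + 7083.07479 + 6496.45890 + 51562.44547 = 72864.63995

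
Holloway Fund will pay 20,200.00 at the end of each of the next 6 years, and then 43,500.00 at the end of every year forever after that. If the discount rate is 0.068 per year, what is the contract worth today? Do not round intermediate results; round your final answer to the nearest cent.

527956.46

PV of 6-year annuity: 20,200.00 × [1 − (1+0.068)^−6] / 0.068 = 96881.47125
Perpetuity value at year 6: 43,500.00 / 0.068 = 639705.88235
PV of perpetuity: 639705.88235 / (1+0.068)^6 = 431074.99129
Total PV = 96881.47125 + 431074.99129 = 527956.46254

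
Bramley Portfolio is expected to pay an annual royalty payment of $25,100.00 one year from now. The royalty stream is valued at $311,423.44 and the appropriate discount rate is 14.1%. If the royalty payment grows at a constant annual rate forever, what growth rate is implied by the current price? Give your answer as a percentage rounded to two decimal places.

6.04%

P = D₁/(r−g) ⇒ g = r − D₁/P = 0.141 − $25,100.00/$311,423.44 = 0.060402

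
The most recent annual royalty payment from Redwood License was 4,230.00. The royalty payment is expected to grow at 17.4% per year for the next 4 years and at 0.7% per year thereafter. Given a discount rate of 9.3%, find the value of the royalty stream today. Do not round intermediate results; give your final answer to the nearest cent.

86222.79

D_1 = 4966.02000
D_2 = 5830.10748
D_3 = 6844.54618
D_4 = 8035.49722
Terminal value at year 4: TV = D_4×(1+g_2)/(r−g_2) = 8091.74570/0.086 = 94090.06625
P_0 = D_1/(1+r)^1 + D_2/(1+r)^2 + D_3/(1+r)^3 + D_4/(1+r)^4 + TV/(1+r)^4
    = 4543.47667 + 4880.18446 + 5241.84497 + 5630.30740 + 65926.97159 = 86222.78509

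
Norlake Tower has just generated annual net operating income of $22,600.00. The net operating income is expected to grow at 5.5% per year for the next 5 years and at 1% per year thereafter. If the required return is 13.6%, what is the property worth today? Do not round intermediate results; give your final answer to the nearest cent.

D_1 = 23843.00000
D_2 = 25154.36500
D_3 = 26537.85507
D_4 = 27997.43710
D_5 = 29537.29614
Terminal value at year 5: TV = D_5×(1+g_2)/(r−g_2) = 29832.66911/0.126 = 236767.21513
P_0 = D_1/(1+r)^1 + D_2/(1+r)^2 + D_3/(1+r)^3 + D_4/(1+r)^4 + D_5/(1+r)^5 + TV/(1+r)^5
    = 20988.55634 + 19492.01315 + 18102.17770 + 16811.44144 + 15612.73831 + 125149.72773 = 216156.65467

$216156.65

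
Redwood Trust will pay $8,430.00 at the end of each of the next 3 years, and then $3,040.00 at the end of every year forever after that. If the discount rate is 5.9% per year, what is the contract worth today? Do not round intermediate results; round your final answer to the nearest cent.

$65959.66

PV of 3-year annuity: $8,430.00 × [1 − (1+0.059)^−3] / 0.059 = 22575.24643
Perpetuity value at year 3: $3,040.00 / 0.059 = 51525.42373
PV of perpetuity: 51525.42373 / (1+0.059)^3 = 43384.40959
Total PV = 22575.24643 + 43384.40959 = 65959.65603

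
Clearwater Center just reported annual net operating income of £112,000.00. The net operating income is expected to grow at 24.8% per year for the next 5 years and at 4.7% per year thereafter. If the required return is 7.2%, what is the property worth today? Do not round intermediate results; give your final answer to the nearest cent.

£10934661.61

D_1 = 139776.00000
D_2 = 174440.44800
D_3 = 217701.67910
D_4 = 271691.69552
D_5 = 339071.23601
Terminal value at year 5: TV = D_5×(1+g_2)/(r−g_2) = 355007.58410/0.025 = 14200303.36415
P_0 = D_1/(1+r)^1 + D_2/(1+r)^2 + D_3/(1+r)^3 + D_4/(1+r)^4 + D_5/(1+r)^5 + TV/(1+r)^5
    = 130388.05970 + 151795.05458 + 176716.63070 + 205729.80888 + 239506.34466 + 10030525.71451 = 10934661.61303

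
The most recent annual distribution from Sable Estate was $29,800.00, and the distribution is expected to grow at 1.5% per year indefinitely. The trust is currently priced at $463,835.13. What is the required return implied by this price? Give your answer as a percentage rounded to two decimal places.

D₁ = $29,800.00 × 1.015 = $30,247.0000
P = D₁/(r − g) ⇒ r = D₁/P + g = $30,247.0000/$463,835.13 + 0.015 = 0.065211 + 0.015 = 0.080211

8.02%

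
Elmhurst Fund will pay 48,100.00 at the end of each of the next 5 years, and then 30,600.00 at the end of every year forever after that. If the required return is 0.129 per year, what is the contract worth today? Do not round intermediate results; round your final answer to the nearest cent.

PV of 5-year annuity: 48,100.00 × [1 − (1+0.129)^−5] / 0.129 = 169592.42757
Perpetuity value at year 5: 30,600.00 / 0.129 = 237209.30233
PV of perpetuity: 237209.30233 / (1+0.129)^5 = 129318.90142
Total PV = 169592.42757 + 129318.90142 = 298911.32899

298911.33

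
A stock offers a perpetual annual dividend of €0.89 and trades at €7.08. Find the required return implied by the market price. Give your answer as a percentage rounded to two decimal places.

12.57%

P = C/r ⇒ r = C/P = €0.89/€7.08 = 0.125706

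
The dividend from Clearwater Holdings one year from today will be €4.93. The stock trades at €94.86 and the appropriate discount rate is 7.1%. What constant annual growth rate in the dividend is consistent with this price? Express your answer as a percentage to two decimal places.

1.90%

P = D₁/(r−g) ⇒ g = r − D₁/P = 0.071 − €4.93/€94.86 = 0.019029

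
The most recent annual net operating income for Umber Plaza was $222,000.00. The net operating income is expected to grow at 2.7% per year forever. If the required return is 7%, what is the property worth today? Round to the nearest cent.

D₁ = D₀ × (1 + g) = $222,000.00 × 1.027 = $227,994.0000
Growing perpetuity: P = D₁ / (r − g) = $227,994.0000 / (0.07 − 0.027) = $5,302,186.05

$5302186.05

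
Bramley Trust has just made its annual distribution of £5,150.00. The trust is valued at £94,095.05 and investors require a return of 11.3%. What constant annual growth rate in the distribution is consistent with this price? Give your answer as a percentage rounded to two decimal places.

P = D₀(1+g)/(r−g) ⇒ P(r−g) = D₀(1+g) ⇒ g(P+D₀) = P·r − D₀
g = (P·r − D₀)/(P + D₀) = (£94,095.05×0.113 − £5,150.00) / (£94,095.05 + £5,150.00) = 0.055244

5.52%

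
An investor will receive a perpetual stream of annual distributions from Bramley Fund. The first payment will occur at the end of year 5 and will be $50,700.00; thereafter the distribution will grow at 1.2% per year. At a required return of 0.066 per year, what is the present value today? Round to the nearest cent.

$727085.33

Value at end of year 4: C₁ / (r − g) = $50,700.00 / (0.066 − 0.012) = $938,888.8889
Discount to today: PV = $938,888.8889 / (1 + 0.066)^4 = $938,888.8889 / 1.291305 = $727,085.33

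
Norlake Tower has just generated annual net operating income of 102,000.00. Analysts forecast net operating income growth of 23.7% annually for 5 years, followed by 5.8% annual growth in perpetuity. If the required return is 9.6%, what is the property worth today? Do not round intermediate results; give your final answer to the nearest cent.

5945159.54

D_1 = 126174.00000
D_2 = 156077.23800
D_3 = 193067.54341
D_4 = 238824.55119
D_5 = 295425.96983
Terminal value at year 5: TV = D_5×(1+g_2)/(r−g_2) = 312560.67608/0.038 = 8225280.94937
P_0 = D_1/(1+r)^1 + D_2/(1+r)^2 + D_3/(1+r)^3 + D_4/(1+r)^4 + D_5/(1+r)^5 + TV/(1+r)^5
    = 115122.26277 + 129932.69986 + 146648.49428 + 165514.76955 + 186808.18424 + 5201133.12975 = 5945159.54047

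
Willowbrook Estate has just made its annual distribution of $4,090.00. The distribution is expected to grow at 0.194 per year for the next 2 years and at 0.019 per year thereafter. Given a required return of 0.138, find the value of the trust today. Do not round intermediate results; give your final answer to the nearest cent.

$47348.16

D_1 = 4883.46000
D_2 = 5830.85124
Terminal value at year 2: TV = D_2×(1+g_2)/(r−g_2) = 5941.63741/0.119 = 49929.72616
P_0 = D_1/(1+r)^1 + D_2/(1+r)^2 + TV/(1+r)^2
    = 4291.26538 + 4502.43485 + 38554.46314 = 47348.16337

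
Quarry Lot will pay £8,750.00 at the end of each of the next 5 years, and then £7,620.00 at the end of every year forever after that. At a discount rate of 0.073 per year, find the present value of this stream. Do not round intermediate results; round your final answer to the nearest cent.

PV of 5-year annuity: £8,750.00 × [1 − (1+0.073)^−5] / 0.073 = 35590.37683
Perpetuity value at year 5: £7,620.00 / 0.073 = 104383.56164
PV of perpetuity: 104383.56164 / (1+0.073)^5 = 73389.42776
Total PV = 35590.37683 + 73389.42776 = 108979.80459

£108979.80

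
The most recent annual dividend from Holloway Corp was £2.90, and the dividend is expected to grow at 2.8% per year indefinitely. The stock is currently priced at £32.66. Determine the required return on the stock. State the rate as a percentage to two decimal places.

D₁ = £2.90 × 1.028 = £2.9812
P = D₁/(r − g) ⇒ r = D₁/P + g = £2.9812/£32.66 + 0.028 = 0.091280 + 0.028 = 0.119280

11.93%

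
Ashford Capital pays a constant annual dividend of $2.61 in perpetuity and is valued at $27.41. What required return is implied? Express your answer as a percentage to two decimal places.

9.52%

P = C/r ⇒ r = C/P = $2.61/$27.41 = 0.095221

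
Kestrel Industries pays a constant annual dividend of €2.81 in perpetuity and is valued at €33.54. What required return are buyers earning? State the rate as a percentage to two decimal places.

P = C/r ⇒ r = C/P = €2.81/€33.54 = 0.083781

8.38%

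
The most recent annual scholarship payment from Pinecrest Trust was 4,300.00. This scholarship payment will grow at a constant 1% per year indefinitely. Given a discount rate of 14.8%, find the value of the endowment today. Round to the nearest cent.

D₁ = D₀ × (1 + g) = 4,300.00 × 1.01 = 4,343.0000
Growing perpetuity: P = D₁ / (r − g) = 4,343.0000 / (0.148 − 0.01) = 31,471.01

31471.01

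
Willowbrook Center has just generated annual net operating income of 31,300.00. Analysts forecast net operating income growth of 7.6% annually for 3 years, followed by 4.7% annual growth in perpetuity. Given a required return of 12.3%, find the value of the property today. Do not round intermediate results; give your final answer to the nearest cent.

465550.29

D_1 = 33678.80000
D_2 = 36238.38880
D_3 = 38992.50635
Terminal value at year 3: TV = D_3×(1+g_2)/(r−g_2) = 40825.15415/0.076 = 537173.08088
P_0 = D_1/(1+r)^1 + D_2/(1+r)^2 + D_3/(1+r)^3 + TV/(1+r)^3
    = 29990.02671 + 28734.87867 + 27532.26131 + 379293.12615 = 465550.29284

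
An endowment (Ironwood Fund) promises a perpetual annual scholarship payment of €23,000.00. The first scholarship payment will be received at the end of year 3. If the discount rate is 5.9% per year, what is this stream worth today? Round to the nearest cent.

€347603.31

Value at end of year 2: C / r = €23,000.00 / 0.059 = €389,830.5085
Discount to today: PV = €389,830.5085 / (1 + 0.059)^2 = €389,830.5085 / 1.121481 = €347,603.31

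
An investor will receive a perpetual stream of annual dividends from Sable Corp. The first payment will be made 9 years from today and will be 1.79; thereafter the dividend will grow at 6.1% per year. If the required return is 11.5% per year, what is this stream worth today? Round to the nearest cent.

13.88

Value at end of year 8: C₁ / (r − g) = 1.79 / (0.115 − 0.061) = 33.1481
Discount to today: PV = 33.1481 / (1 + 0.115)^8 = 33.1481 / 2.388905 = 13.88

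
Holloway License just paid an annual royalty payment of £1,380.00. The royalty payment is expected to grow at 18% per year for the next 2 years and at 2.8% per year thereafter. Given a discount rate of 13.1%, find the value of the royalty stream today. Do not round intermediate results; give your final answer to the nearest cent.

£17934.44

D_1 = 1628.40000
D_2 = 1921.51200
Terminal value at year 2: TV = D_2×(1+g_2)/(r−g_2) = 1975.31434/0.103 = 19177.80909
P_0 = D_1/(1+r)^1 + D_2/(1+r)^2 + TV/(1+r)^2
    = 1439.78780 + 1502.16587 + 14992.49046 = 17934.44413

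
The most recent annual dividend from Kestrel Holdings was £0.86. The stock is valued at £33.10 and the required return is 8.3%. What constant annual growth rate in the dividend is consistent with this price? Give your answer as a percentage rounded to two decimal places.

P = D₀(1+g)/(r−g) ⇒ P(r−g) = D₀(1+g) ⇒ g(P+D₀) = P·r − D₀
g = (P·r − D₀)/(P + D₀) = (£33.10×0.083 − £0.86) / (£33.10 + £0.86) = 0.055574

5.56%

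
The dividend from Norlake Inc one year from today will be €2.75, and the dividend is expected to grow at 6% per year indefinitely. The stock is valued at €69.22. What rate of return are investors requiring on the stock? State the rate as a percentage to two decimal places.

9.97%

P = D₁/(r − g) ⇒ r = D₁/P + g = €2.7500/€69.22 + 0.06 = 0.039728 + 0.06 = 0.099728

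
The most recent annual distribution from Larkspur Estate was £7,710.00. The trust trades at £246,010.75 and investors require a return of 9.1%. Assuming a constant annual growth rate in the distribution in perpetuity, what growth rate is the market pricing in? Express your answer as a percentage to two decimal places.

P = D₀(1+g)/(r−g) ⇒ P(r−g) = D₀(1+g) ⇒ g(P+D₀) = P·r − D₀
g = (P·r − D₀)/(P + D₀) = (£246,010.75×0.091 − £7,710.00) / (£246,010.75 + £7,710.00) = 0.057847

5.78%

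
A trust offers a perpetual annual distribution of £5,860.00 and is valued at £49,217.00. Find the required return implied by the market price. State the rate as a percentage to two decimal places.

P = C/r ⇒ r = C/P = £5,860.00/£49,217.00 = 0.119065

11.91%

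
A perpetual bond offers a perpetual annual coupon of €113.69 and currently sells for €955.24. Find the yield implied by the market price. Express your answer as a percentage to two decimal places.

11.90%

P = C/r ⇒ r = C/P = €113.69/€955.24 = 0.119017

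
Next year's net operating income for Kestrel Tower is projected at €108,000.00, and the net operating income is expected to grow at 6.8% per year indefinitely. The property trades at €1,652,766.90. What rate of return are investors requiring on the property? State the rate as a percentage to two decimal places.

13.33%

P = D₁/(r − g) ⇒ r = D₁/P + g = €108,000.0000/€1,652,766.90 + 0.068 = 0.065345 + 0.068 = 0.133345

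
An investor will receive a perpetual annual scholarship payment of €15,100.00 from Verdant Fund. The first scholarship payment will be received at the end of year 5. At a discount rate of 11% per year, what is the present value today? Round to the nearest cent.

€90425.80

Value at end of year 4: C / r = €15,100.00 / 0.11 = €137,272.7273
Discount to today: PV = €137,272.7273 / (1 + 0.11)^4 = €137,272.7273 / 1.518070 = €90,425.80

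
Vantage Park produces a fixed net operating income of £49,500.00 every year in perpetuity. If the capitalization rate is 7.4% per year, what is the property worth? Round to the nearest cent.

Level perpetuity: PV = C / r = £49,500.00 / 0.074 = £668,918.92

£668918.92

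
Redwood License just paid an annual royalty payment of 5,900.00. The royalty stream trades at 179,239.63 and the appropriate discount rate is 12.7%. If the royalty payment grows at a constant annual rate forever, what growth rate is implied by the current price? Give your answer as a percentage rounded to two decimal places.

P = D₀(1+g)/(r−g) ⇒ P(r−g) = D₀(1+g) ⇒ g(P+D₀) = P·r − D₀
g = (P·r − D₀)/(P + D₀) = (179,239.63×0.127 − 5,900.00) / (179,239.63 + 5,900.00) = 0.091085

9.11%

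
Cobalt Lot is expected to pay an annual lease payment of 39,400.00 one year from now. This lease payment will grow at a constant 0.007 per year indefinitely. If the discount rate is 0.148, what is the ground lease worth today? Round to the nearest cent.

Growing perpetuity: P = D₁ / (r − g) = 39,400.0000 / (0.148 − 0.007) = 279,432.62

279432.62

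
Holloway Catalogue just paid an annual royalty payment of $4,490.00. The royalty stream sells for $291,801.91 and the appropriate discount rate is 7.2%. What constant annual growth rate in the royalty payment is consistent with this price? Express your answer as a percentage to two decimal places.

P = D₀(1+g)/(r−g) ⇒ P(r−g) = D₀(1+g) ⇒ g(P+D₀) = P·r − D₀
g = (P·r − D₀)/(P + D₀) = ($291,801.91×0.072 − $4,490.00) / ($291,801.91 + $4,490.00) = 0.055755

5.58%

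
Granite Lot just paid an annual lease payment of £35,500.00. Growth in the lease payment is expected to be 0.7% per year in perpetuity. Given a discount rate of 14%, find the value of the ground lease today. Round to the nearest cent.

D₁ = D₀ × (1 + g) = £35,500.00 × 1.007 = £35,748.5000
Growing perpetuity: P = D₁ / (r − g) = £35,748.5000 / (0.14 − 0.007) = £268,785.71

£268785.71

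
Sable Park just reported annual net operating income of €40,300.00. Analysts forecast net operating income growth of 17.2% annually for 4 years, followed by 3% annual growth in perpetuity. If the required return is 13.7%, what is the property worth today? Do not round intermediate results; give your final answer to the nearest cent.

D_1 = 47231.60000
D_2 = 55355.43520
D_3 = 64876.57005
D_4 = 76035.34010
Terminal value at year 4: TV = D_4×(1+g_2)/(r−g_2) = 78316.40031/0.107 = 731928.97483
P_0 = D_1/(1+r)^1 + D_2/(1+r)^2 + D_3/(1+r)^3 + D_4/(1+r)^4 + TV/(1+r)^4
    = 41540.54529 + 42819.27800 + 44137.37363 + 45496.04388 + 437952.57194 = 611945.81274

€611945.81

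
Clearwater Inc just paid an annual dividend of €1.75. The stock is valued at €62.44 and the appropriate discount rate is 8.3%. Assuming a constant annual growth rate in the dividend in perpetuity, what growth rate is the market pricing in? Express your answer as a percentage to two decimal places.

P = D₀(1+g)/(r−g) ⇒ P(r−g) = D₀(1+g) ⇒ g(P+D₀) = P·r − D₀
g = (P·r − D₀)/(P + D₀) = (€62.44×0.083 − €1.75) / (€62.44 + €1.75) = 0.053474

5.35%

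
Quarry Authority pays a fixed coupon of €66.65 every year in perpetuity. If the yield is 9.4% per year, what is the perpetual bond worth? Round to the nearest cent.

Level perpetuity: PV = C / r = €66.65 / 0.094 = €709.04

€709.04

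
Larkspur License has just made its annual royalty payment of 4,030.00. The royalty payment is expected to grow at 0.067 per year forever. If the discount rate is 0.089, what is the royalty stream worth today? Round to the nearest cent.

D₁ = D₀ × (1 + g) = 4,030.00 × 1.067 = 4,300.0100
Growing perpetuity: P = D₁ / (r − g) = 4,300.0100 / (0.089 − 0.067) = 195,455.00

195455.00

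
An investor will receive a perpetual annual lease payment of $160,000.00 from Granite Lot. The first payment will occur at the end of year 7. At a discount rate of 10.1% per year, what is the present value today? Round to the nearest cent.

$889354.07

Value at end of year 6: C / r = $160,000.00 / 0.101 = $1,584,158.4158
Discount to today: PV = $1,584,158.4158 / (1 + 0.101)^6 = $1,584,158.4158 / 1.781246 = $889,354.07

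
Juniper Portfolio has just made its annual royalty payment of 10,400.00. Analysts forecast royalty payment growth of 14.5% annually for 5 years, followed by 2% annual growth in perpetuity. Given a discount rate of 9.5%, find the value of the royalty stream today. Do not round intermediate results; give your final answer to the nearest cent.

236391.16

D_1 = 11908.00000
D_2 = 13634.66000
D_3 = 15611.68570
D_4 = 17875.38013
D_5 = 20467.31024
Terminal value at year 5: TV = D_5×(1+g_2)/(r−g_2) = 20876.65645/0.075 = 278355.41933
P_0 = D_1/(1+r)^1 + D_2/(1+r)^2 + D_3/(1+r)^3 + D_4/(1+r)^4 + D_5/(1+r)^5 + TV/(1+r)^5
    = 10874.88584 + 11371.45597 + 11890.70054 + 12433.65490 + 13001.40170 + 176819.06314 = 236391.16210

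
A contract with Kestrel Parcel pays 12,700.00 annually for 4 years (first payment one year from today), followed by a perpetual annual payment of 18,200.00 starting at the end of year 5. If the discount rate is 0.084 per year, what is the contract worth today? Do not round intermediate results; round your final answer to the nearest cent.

198610.99

PV of 4-year annuity: 12,700.00 × [1 − (1+0.084)^−4] / 0.084 = 41692.19398
Perpetuity value at year 4: 18,200.00 / 0.084 = 216666.66667
PV of perpetuity: 216666.66667 / (1+0.084)^4 = 156918.79812
Total PV = 41692.19398 + 156918.79812 = 198610.99211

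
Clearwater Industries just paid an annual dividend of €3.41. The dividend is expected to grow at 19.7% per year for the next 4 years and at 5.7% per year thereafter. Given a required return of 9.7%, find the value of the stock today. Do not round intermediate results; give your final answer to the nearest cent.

€144.78

D_1 = 4.08177
D_2 = 4.88588
D_3 = 5.84840
D_4 = 7.00053
Terminal value at year 4: TV = D_4×(1+g_2)/(r−g_2) = 7.39956/0.04 = 184.98903
P_0 = D_1/(1+r)^1 + D_2/(1+r)^2 + D_3/(1+r)^3 + D_4/(1+r)^4 + TV/(1+r)^4
    = 3.72085 + 4.06003 + 4.43013 + 4.83398 + 127.73781 = 144.78280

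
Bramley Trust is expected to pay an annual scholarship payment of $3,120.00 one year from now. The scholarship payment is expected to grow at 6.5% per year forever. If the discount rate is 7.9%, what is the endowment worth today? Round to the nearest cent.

$222857.14

Growing perpetuity: P = D₁ / (r − g) = $3,120.0000 / (0.079 − 0.065) = $222,857.14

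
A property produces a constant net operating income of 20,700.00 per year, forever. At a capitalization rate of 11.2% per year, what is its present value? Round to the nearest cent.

Level perpetuity: PV = C / r = 20,700.00 / 0.112 = 184,821.43

184821.43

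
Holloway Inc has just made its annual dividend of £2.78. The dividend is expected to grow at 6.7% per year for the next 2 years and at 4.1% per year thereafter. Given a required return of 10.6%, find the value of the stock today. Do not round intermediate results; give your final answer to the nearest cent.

£46.71

D_1 = 2.96626
D_2 = 3.16500
Terminal value at year 2: TV = D_2×(1+g_2)/(r−g_2) = 3.29476/0.065 = 50.68868
P_0 = D_1/(1+r)^1 + D_2/(1+r)^2 + TV/(1+r)^2
    = 2.68197 + 2.58740 + 41.43819 = 46.70756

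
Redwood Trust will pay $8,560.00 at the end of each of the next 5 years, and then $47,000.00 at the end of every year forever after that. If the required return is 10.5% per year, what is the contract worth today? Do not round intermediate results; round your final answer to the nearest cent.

PV of 5-year annuity: $8,560.00 × [1 − (1+0.105)^−5] / 0.105 = 32038.86639
Perpetuity value at year 5: $47,000.00 / 0.105 = 447619.04762
PV of perpetuity: 447619.04762 / (1+0.105)^5 = 271704.71112
Total PV = 32038.86639 + 271704.71112 = 303743.57751

$303743.58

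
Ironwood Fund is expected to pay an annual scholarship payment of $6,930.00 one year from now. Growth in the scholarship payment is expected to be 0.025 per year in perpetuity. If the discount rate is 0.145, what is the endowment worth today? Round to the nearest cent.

Growing perpetuity: P = D₁ / (r − g) = $6,930.0000 / (0.145 − 0.025) = $57,750.00

$57750.00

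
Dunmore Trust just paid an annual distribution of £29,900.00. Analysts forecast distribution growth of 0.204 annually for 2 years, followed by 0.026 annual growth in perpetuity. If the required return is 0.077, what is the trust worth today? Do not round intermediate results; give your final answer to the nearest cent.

£822537.15

D_1 = 35999.60000
D_2 = 43343.51840
Terminal value at year 2: TV = D_2×(1+g_2)/(r−g_2) = 44470.44988/0.051 = 871969.60546
P_0 = D_1/(1+r)^1 + D_2/(1+r)^2 + TV/(1+r)^2
    = 33425.81244 + 37367.38921 + 751743.94765 = 822537.14931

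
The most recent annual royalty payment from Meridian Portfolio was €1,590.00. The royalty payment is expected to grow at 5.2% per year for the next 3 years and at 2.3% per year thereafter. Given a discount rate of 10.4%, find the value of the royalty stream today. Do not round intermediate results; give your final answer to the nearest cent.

D_1 = 1672.68000
D_2 = 1759.65936
D_3 = 1851.16165
Terminal value at year 3: TV = D_3×(1+g_2)/(r−g_2) = 1893.73836/0.081 = 23379.48598
P_0 = D_1/(1+r)^1 + D_2/(1+r)^2 + D_3/(1+r)^3 + TV/(1+r)^3
    = 1515.10870 + 1443.74488 + 1375.74240 + 17375.11703 = 21709.71301

€21709.71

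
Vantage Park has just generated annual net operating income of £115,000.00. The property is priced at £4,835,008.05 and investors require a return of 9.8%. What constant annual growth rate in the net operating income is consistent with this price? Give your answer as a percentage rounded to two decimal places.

P = D₀(1+g)/(r−g) ⇒ P(r−g) = D₀(1+g) ⇒ g(P+D₀) = P·r − D₀
g = (P·r − D₀)/(P + D₀) = (£4,835,008.05×0.098 − £115,000.00) / (£4,835,008.05 + £115,000.00) = 0.072491

7.25%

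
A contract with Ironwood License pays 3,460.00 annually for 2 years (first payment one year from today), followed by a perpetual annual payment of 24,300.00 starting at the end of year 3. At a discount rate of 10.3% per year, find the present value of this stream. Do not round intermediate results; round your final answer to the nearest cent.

PV of 2-year annuity: 3,460.00 × [1 − (1+0.103)^−2] / 0.103 = 5980.86978
Perpetuity value at year 2: 24,300.00 / 0.103 = 235922.33010
PV of perpetuity: 235922.33010 / (1+0.103)^2 = 193917.95564
Total PV = 5980.86978 + 193917.95564 = 199898.82542

199898.83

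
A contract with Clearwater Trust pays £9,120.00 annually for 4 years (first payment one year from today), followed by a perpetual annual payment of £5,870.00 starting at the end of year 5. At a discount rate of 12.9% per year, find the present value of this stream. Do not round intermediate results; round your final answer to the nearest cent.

£55191.03

PV of 4-year annuity: £9,120.00 × [1 − (1+0.129)^−4] / 0.129 = 27183.63906
Perpetuity value at year 4: £5,870.00 / 0.129 = 45503.87597
PV of perpetuity: 45503.87597 / (1+0.129)^4 = 28007.38899
Total PV = 27183.63906 + 28007.38899 = 55191.02805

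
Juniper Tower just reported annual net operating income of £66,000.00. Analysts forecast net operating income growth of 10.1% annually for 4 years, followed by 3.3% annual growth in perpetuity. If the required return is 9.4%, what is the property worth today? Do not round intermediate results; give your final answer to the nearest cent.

D_1 = 72666.00000
D_2 = 80005.26600
D_3 = 88085.79787
D_4 = 96982.46345
Terminal value at year 4: TV = D_4×(1+g_2)/(r−g_2) = 100182.88474/0.061 = 1642342.37286
P_0 = D_1/(1+r)^1 + D_2/(1+r)^2 + D_3/(1+r)^3 + D_4/(1+r)^4 + TV/(1+r)^4
    = 66422.30347 + 66847.30907 + 67275.03408 + 67705.49591 + 1146553.72583 = 1414803.86837

£1414803.87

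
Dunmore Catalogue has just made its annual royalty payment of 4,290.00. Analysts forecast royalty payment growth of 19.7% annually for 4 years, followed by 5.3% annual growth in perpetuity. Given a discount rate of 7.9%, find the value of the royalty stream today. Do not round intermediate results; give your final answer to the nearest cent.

D_1 = 5135.13000
D_2 = 6146.75061
D_3 = 7357.66048
D_4 = 8807.11959
Terminal value at year 4: TV = D_4×(1+g_2)/(r−g_2) = 9273.89693/0.026 = 356688.34359
P_0 = D_1/(1+r)^1 + D_2/(1+r)^2 + D_3/(1+r)^3 + D_4/(1+r)^4 + TV/(1+r)^4
    = 4759.15663 + 5279.62047 + 5857.00250 + 6497.52733 + 263149.85697 = 285543.16389

285543.16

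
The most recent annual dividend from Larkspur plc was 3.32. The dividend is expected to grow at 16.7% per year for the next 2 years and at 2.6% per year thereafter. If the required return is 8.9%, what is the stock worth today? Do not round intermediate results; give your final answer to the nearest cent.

69.46

D_1 = 3.87444
D_2 = 4.52147
Terminal value at year 2: TV = D_2×(1+g_2)/(r−g_2) = 4.63903/0.063 = 73.63539
P_0 = D_1/(1+r)^1 + D_2/(1+r)^2 + TV/(1+r)^2
    = 3.55780 + 3.81262 + 62.09131 = 69.46173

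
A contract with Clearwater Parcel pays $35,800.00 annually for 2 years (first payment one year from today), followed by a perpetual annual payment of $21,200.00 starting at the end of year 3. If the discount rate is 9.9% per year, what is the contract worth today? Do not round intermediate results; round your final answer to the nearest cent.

$239514.30

PV of 2-year annuity: $35,800.00 × [1 − (1+0.099)^−2] / 0.099 = 62215.71269
Perpetuity value at year 2: $21,200.00 / 0.099 = 214141.41414
PV of perpetuity: 214141.41414 / (1+0.099)^2 = 177298.58987
Total PV = 62215.71269 + 177298.58987 = 239514.30256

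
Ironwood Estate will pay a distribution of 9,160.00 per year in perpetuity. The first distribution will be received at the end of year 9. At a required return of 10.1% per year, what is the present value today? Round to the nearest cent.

42002.54

Value at end of year 8: C / r = 9,160.00 / 0.101 = 90,693.0693
Discount to today: PV = 90,693.0693 / (1 + 0.101)^8 = 90,693.0693 / 2.159228 = 42,002.54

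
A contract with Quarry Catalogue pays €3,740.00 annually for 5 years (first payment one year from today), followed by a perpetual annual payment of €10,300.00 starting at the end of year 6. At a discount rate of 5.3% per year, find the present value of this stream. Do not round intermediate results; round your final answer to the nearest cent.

€166172.25

PV of 5-year annuity: €3,740.00 × [1 − (1+0.053)^−5] / 0.053 = 16058.83730
Perpetuity value at year 5: €10,300.00 / 0.053 = 194339.62264
PV of perpetuity: 194339.62264 / (1+0.053)^5 = 150113.41297
Total PV = 16058.83730 + 150113.41297 = 166172.25027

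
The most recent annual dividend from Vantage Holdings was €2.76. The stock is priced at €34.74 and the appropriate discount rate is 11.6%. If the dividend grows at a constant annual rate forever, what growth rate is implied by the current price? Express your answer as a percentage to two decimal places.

3.39%

P = D₀(1+g)/(r−g) ⇒ P(r−g) = D₀(1+g) ⇒ g(P+D₀) = P·r − D₀
g = (P·r − D₀)/(P + D₀) = (€34.74×0.116 − €2.76) / (€34.74 + €2.76) = 0.033862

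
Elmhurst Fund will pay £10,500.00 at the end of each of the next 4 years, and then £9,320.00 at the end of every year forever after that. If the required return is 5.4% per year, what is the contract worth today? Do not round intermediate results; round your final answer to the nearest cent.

PV of 4-year annuity: £10,500.00 × [1 − (1+0.054)^−4] / 0.054 = 36889.11587
Perpetuity value at year 4: £9,320.00 / 0.054 = 172592.59259
PV of perpetuity: 172592.59259 / (1+0.054)^4 = 139849.11070
Total PV = 36889.11587 + 139849.11070 = 176738.22657

£176738.23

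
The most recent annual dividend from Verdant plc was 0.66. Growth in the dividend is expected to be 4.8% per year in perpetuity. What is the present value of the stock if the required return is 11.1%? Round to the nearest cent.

D₁ = D₀ × (1 + g) = 0.66 × 1.048 = 0.6917
Growing perpetuity: P = D₁ / (r − g) = 0.6917 / (0.111 − 0.048) = 10.98

10.98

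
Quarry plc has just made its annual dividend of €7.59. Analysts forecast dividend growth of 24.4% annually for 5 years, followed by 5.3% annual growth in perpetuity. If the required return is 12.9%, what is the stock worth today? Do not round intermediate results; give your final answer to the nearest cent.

€222.05

D_1 = 9.44196
D_2 = 11.74580
D_3 = 14.61177
D_4 = 18.17705
D_5 = 22.61224
Terminal value at year 5: TV = D_5×(1+g_2)/(r−g_2) = 23.81069/0.076 = 313.29860
P_0 = D_1/(1+r)^1 + D_2/(1+r)^2 + D_3/(1+r)^3 + D_4/(1+r)^4 + D_5/(1+r)^5 + TV/(1+r)^5
    = 8.36312 + 9.21499 + 10.15362 + 11.18787 + 12.32747 + 170.80035 = 222.04742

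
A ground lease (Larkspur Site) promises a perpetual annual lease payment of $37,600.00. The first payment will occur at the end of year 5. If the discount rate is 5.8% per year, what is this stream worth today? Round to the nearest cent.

$517388.99

Value at end of year 4: C / r = $37,600.00 / 0.058 = $648,275.8621
Discount to today: PV = $648,275.8621 / (1 + 0.058)^4 = $648,275.8621 / 1.252976 = $517,388.99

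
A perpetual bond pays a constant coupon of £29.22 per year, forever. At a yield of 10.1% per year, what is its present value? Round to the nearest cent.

Level perpetuity: PV = C / r = £29.22 / 0.101 = £289.31

£289.31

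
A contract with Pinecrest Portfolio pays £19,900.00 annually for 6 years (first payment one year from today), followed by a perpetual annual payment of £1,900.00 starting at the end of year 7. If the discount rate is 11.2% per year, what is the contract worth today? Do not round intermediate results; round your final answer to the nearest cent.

PV of 6-year annuity: £19,900.00 × [1 − (1+0.112)^−6] / 0.112 = 83704.87062
Perpetuity value at year 6: £1,900.00 / 0.112 = 16964.28571
PV of perpetuity: 16964.28571 / (1+0.112)^6 = 8972.36339
Total PV = 83704.87062 + 8972.36339 = 92677.23402

£92677.23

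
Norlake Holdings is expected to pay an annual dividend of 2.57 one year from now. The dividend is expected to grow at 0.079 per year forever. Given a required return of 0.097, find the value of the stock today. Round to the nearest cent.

Growing perpetuity: P = D₁ / (r − g) = 2.5700 / (0.097 − 0.079) = 142.78

142.78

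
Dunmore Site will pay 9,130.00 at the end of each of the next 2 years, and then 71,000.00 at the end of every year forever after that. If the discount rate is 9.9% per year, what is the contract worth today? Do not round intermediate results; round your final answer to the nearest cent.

PV of 2-year annuity: 9,130.00 × [1 − (1+0.099)^−2] / 0.099 = 15866.74460
Perpetuity value at year 2: 71,000.00 / 0.099 = 717171.71717
PV of perpetuity: 717171.71717 / (1+0.099)^2 = 593783.01324
Total PV = 15866.74460 + 593783.01324 = 609649.75784

609649.76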